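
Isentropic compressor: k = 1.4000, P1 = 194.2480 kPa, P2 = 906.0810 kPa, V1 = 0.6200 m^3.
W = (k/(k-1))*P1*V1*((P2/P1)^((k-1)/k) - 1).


(k-1)/k = 0.2857
(P2/P1)^exp = 1.5527
W = 3.5000 * 194.2480 * 0.6200 * (1.5527 - 1) = 232.9748 kJ

232.9748 kJ


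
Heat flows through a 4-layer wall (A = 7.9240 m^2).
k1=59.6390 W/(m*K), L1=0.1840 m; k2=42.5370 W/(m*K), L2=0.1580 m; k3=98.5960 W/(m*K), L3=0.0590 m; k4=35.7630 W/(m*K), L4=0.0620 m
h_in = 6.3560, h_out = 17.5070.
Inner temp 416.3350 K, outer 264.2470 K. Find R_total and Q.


R_conv_in = 1/(6.3560*7.9240) = 0.0199
R_1 = 0.1840/(59.6390*7.9240) = 0.0004
R_2 = 0.1580/(42.5370*7.9240) = 0.0005
R_3 = 0.0590/(98.5960*7.9240) = 7.5518e-05
R_4 = 0.0620/(35.7630*7.9240) = 0.0002
R_conv_out = 1/(17.5070*7.9240) = 0.0072
R_total = 0.0282 K/W
Q = 152.0880 / 0.0282 = 5390.1390 W

R_total = 0.0282 K/W, Q = 5390.1390 W


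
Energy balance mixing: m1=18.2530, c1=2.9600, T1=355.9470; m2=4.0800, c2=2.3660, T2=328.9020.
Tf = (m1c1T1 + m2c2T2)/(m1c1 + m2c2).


num = 22406.4008
den = 63.6822
Tf = 351.8474 K

351.8474 K


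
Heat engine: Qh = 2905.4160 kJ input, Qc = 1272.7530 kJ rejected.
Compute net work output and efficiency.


W = 2905.4160 - 1272.7530 = 1632.6630 kJ
eta = 1632.6630 / 2905.4160 = 0.5619 = 56.1938%

W = 1632.6630 kJ, eta = 56.1938%


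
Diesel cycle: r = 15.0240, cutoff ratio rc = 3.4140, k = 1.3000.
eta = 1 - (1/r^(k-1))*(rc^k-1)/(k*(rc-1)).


r^(k-1) = 2.2544
rc^k = 4.9345
eta = 0.4439 = 44.3875%

44.3875%


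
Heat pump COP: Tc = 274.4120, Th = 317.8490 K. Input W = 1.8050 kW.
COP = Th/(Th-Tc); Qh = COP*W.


COP = 317.8490 / 43.4370 = 7.3175
Qh = 7.3175 * 1.8050 = 13.2080 kW

COP = 7.3175, Qh = 13.2080 kW


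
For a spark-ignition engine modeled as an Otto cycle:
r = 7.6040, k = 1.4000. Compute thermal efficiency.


r^(k-1) = 2.2512
eta = 1 - 1/2.2512 = 0.5558 = 55.5795%

55.5795%


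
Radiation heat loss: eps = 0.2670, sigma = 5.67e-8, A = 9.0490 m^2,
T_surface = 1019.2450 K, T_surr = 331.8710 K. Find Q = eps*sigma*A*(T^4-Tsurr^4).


T^4 = 1.0792e+12
Tsurr^4 = 1.2130e+10
Q = 0.2670 * 5.67e-8 * 9.0490 * 1.0671e+12 = 146184.1192 W

146184.1192 W


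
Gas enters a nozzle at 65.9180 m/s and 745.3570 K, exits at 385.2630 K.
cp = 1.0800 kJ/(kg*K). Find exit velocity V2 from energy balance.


dT = 360.0940 K
2*cp*1000*dT = 777803.0400
V1^2 = 4345.1827
V2 = sqrt(782148.2227) = 884.3914 m/s

884.3914 m/s


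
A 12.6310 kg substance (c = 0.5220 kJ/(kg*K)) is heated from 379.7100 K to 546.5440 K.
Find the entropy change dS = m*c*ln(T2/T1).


T2/T1 = 1.4394
ln(T2/T1) = 0.3642
dS = 12.6310 * 0.5220 * 0.3642 = 2.4014 kJ/K

2.4014 kJ/K


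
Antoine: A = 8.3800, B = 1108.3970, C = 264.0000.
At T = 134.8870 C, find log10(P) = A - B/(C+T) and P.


C+T = 398.8870
B/(C+T) = 2.7787
log10(P) = 8.3800 - 2.7787 = 5.6013
P = 10^5.6013 = 399278.2925 mmHg

399278.2925 mmHg


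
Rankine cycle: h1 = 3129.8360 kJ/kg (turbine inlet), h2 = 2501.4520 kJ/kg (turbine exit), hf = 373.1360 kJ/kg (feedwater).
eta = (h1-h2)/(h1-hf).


W = 628.3840 kJ/kg
Q_in = 2756.7000 kJ/kg
eta = 0.2279 = 22.7948%

eta = 22.7948%


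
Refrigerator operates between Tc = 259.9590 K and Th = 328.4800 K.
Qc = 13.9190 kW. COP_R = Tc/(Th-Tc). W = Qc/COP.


COP = 259.9590 / 68.5210 = 3.7939
W = 13.9190 / 3.7939 = 3.6688 kW

COP = 3.7939, W = 3.6688 kW


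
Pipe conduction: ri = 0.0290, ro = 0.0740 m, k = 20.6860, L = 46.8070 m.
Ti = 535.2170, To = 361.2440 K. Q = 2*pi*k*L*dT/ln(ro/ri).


dT = 173.9730 K
ln(ro/ri) = 0.9368
Q = 2*pi*20.6860*46.8070*173.9730 / 0.9368 = 1129838.6198 W

1129838.6198 W


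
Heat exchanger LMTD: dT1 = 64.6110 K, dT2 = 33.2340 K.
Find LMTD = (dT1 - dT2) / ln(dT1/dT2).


dT1/dT2 = 1.9441
ln(dT1/dT2) = 0.6648
LMTD = 31.3770 / 0.6648 = 47.1969 K

47.1969 K


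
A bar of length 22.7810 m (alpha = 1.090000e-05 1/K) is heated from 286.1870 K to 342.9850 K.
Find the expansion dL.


dT = 56.7980 K
dL = 1.090000e-05 * 22.7810 * 56.7980 = 0.014104 m
L_final = 22.795104 m

dL = 0.014104 m


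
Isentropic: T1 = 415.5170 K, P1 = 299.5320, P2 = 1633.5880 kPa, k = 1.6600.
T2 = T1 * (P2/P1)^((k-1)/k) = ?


(k-1)/k = 0.3976
(P2/P1)^exp = 1.9629
T2 = 415.5170 * 1.9629 = 815.6303 K

815.6303 K


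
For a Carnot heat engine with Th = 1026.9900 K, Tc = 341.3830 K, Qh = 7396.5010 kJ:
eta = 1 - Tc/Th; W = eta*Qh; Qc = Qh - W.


eta = 1 - 341.3830/1026.9900 = 0.6676
W = 0.6676 * 7396.5010 = 4937.8211 kJ
Qc = 7396.5010 - 4937.8211 = 2458.6799 kJ

eta = 66.7589%, W = 4937.8211 kJ, Qc = 2458.6799 kJ


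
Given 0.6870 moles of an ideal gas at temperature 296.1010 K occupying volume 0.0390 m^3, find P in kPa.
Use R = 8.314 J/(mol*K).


P = nRT/V = 0.6870 * 8.314 * 296.1010 / 0.0390
= 1691.2454 / 0.0390 = 43365.2670 Pa = 43.3653 kPa

43.3653 kPa


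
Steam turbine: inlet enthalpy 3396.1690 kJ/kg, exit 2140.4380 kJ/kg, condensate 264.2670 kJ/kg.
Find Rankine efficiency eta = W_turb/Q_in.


W = 1255.7310 kJ/kg
Q_in = 3131.9020 kJ/kg
eta = 0.4009 = 40.0948%

eta = 40.0948%


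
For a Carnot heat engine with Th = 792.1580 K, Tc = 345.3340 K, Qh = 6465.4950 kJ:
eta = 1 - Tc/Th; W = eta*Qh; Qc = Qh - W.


eta = 1 - 345.3340/792.1580 = 0.5641
W = 0.5641 * 6465.4950 = 3646.9219 kJ
Qc = 6465.4950 - 3646.9219 = 2818.5731 kJ

eta = 56.4059%, W = 3646.9219 kJ, Qc = 2818.5731 kJ


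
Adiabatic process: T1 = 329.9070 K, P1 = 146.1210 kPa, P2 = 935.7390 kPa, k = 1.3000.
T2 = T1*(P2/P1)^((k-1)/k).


(k-1)/k = 0.2308
(P2/P1)^exp = 1.5350
T2 = 329.9070 * 1.5350 = 506.3998 K

506.3998 K


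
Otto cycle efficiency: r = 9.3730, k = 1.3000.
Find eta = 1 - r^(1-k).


r^(k-1) = 1.9569
eta = 1 - 1/1.9569 = 0.4890 = 48.8982%

48.8982%


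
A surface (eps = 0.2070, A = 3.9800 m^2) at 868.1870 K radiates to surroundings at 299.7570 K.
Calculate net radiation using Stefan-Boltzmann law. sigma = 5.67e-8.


T^4 = 5.6814e+11
Tsurr^4 = 8.0738e+09
Q = 0.2070 * 5.67e-8 * 3.9800 * 5.6006e+11 = 26162.1580 W

26162.1580 W


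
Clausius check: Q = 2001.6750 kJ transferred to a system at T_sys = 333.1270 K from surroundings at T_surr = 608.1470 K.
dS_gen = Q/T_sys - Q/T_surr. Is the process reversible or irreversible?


dS_sys = 2001.6750/333.1270 = 6.0087 kJ/K
dS_surr = -2001.6750/608.1470 = -3.2914 kJ/K
dS_gen = 6.0087 - 3.2914 = 2.7173 kJ/K (irreversible)

dS_gen = 2.7173 kJ/K, irreversible


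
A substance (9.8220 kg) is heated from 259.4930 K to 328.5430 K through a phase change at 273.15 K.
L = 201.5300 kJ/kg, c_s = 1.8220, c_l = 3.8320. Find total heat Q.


Q1 (sensible, solid) = 9.8220 * 1.8220 * 13.6570 = 244.4014 kJ
Q2 (latent) = 9.8220 * 201.5300 = 1979.4277 kJ
Q3 (sensible, liquid) = 9.8220 * 3.8320 * 55.3930 = 2084.8764 kJ
Q_total = 4308.7054 kJ

4308.7054 kJ


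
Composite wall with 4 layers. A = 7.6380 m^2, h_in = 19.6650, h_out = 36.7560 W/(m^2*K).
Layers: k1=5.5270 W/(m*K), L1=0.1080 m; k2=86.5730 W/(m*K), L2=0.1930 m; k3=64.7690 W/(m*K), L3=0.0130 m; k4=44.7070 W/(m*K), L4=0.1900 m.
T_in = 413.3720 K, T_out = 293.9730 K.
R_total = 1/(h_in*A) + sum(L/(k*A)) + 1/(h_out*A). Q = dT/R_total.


R_conv_in = 1/(19.6650*7.6380) = 0.0067
R_1 = 0.1080/(5.5270*7.6380) = 0.0026
R_2 = 0.1930/(86.5730*7.6380) = 0.0003
R_3 = 0.0130/(64.7690*7.6380) = 2.6278e-05
R_4 = 0.1900/(44.7070*7.6380) = 0.0006
R_conv_out = 1/(36.7560*7.6380) = 0.0036
R_total = 0.0137 K/W
Q = 119.3990 / 0.0137 = 8745.5113 W

R_total = 0.0137 K/W, Q = 8745.5113 W


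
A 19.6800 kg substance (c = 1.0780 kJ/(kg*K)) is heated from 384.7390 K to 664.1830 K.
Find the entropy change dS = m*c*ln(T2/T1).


T2/T1 = 1.7263
ln(T2/T1) = 0.5460
dS = 19.6800 * 1.0780 * 0.5460 = 11.5833 kJ/K

11.5833 kJ/K


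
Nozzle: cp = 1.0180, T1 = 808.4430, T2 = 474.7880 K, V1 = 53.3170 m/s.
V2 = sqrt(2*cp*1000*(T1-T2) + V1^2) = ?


dT = 333.6550 K
2*cp*1000*dT = 679321.5800
V1^2 = 2842.7025
V2 = sqrt(682164.2825) = 825.9324 m/s

825.9324 m/s


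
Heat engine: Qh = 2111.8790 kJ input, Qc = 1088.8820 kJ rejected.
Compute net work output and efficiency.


W = 2111.8790 - 1088.8820 = 1022.9970 kJ
eta = 1022.9970 / 2111.8790 = 0.4844 = 48.4401%

W = 1022.9970 kJ, eta = 48.4401%


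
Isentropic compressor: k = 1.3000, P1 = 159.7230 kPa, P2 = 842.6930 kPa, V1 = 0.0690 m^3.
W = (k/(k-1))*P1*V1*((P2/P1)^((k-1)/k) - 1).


(k-1)/k = 0.2308
(P2/P1)^exp = 1.4679
W = 4.3333 * 159.7230 * 0.0690 * (1.4679 - 1) = 22.3437 kJ

22.3437 kJ


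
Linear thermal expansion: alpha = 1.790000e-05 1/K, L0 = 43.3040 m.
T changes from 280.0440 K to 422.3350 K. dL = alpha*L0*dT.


dT = 142.2910 K
dL = 1.790000e-05 * 43.3040 * 142.2910 = 0.110296 m
L_final = 43.414296 m

dL = 0.110296 m


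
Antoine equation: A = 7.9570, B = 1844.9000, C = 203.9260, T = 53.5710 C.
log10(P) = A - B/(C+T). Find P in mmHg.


C+T = 257.4970
B/(C+T) = 7.1647
log10(P) = 7.9570 - 7.1647 = 0.7923
P = 10^0.7923 = 6.1981 mmHg

6.1981 mmHg


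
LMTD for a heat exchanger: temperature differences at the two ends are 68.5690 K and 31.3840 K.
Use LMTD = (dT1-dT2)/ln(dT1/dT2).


dT1/dT2 = 2.1848
ln(dT1/dT2) = 0.7815
LMTD = 37.1850 / 0.7815 = 47.5790 K

47.5790 K


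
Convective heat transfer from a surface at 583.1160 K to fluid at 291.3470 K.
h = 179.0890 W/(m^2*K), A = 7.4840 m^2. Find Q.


dT = 291.7690 K
Q = 179.0890 * 7.4840 * 291.7690 = 391058.5964 W

391058.5964 W


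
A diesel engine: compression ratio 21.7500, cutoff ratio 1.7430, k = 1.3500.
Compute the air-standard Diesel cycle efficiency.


r^(k-1) = 2.9384
rc^k = 2.1171
eta = 0.6210 = 62.0966%

62.0966%


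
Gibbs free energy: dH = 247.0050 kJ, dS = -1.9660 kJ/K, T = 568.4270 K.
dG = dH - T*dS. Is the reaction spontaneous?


T*dS = 568.4270 * -1.9660 = -1117.5275 kJ
dG = 247.0050 + 1117.5275 = 1364.5325 kJ (non-spontaneous)

dG = 1364.5325 kJ, non-spontaneous


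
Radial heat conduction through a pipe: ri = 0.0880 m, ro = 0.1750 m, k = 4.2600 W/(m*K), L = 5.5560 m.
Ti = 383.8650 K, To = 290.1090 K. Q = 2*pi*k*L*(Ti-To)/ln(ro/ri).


dT = 93.7560 K
ln(ro/ri) = 0.6874
Q = 2*pi*4.2600*5.5560*93.7560 / 0.6874 = 20281.9725 W

20281.9725 W


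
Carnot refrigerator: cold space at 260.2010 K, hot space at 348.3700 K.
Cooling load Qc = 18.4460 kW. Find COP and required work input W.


COP = 260.2010 / 88.1690 = 2.9512
W = 18.4460 / 2.9512 = 6.2504 kW

COP = 2.9512, W = 6.2504 kW


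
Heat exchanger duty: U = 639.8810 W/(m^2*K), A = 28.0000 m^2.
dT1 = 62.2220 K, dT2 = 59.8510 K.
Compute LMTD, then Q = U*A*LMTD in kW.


LMTD = 61.0288 K
Q = 639.8810 * 28.0000 * 61.0288 = 1093433.1777 W = 1093.4332 kW

1093.4332 kW


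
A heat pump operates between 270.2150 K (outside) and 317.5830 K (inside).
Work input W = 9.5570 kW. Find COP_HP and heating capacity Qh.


COP = 317.5830 / 47.3680 = 6.7046
Qh = 6.7046 * 9.5570 = 64.0758 kW

COP = 6.7046, Qh = 64.0758 kW


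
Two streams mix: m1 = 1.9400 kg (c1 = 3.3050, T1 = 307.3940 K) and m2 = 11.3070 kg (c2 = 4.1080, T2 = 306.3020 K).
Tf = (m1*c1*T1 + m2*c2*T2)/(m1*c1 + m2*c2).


num = 16198.3875
den = 52.8609
Tf = 306.4345 K

306.4345 K


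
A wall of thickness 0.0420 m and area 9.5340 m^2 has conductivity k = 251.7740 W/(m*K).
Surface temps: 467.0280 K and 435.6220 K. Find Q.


dT = 31.4060 K
Q = 251.7740 * 9.5340 * 31.4060 / 0.0420 = 1794937.6334 W

1794937.6334 W


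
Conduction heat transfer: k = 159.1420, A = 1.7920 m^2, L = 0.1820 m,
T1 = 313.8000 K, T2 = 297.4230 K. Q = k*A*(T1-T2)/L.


dT = 16.3770 K
Q = 159.1420 * 1.7920 * 16.3770 / 0.1820 = 25661.7210 W

25661.7210 W


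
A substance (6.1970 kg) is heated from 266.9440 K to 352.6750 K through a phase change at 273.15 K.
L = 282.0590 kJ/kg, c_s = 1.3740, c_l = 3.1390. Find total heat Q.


Q1 (sensible, solid) = 6.1970 * 1.3740 * 6.2060 = 52.8421 kJ
Q2 (latent) = 6.1970 * 282.0590 = 1747.9196 kJ
Q3 (sensible, liquid) = 6.1970 * 3.1390 * 79.5250 = 1546.9508 kJ
Q_total = 3347.7125 kJ

3347.7125 kJ


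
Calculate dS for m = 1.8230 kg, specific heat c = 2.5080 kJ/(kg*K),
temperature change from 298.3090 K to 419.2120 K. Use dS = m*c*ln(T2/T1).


T2/T1 = 1.4053
ln(T2/T1) = 0.3402
dS = 1.8230 * 2.5080 * 0.3402 = 1.5556 kJ/K

1.5556 kJ/K


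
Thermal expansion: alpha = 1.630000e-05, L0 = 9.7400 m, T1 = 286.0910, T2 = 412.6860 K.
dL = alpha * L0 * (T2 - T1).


dT = 126.5950 K
dL = 1.630000e-05 * 9.7400 * 126.5950 = 0.020098 m
L_final = 9.760098 m

dL = 0.020098 m


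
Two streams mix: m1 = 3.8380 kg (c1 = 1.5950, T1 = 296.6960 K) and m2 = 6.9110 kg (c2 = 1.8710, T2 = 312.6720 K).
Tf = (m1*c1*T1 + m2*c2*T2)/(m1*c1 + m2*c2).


num = 5859.2566
den = 19.0521
Tf = 307.5388 K

307.5388 K


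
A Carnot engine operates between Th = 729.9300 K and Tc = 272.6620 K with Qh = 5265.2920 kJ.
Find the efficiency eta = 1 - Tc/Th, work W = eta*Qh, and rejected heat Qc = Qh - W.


eta = 1 - 272.6620/729.9300 = 0.6265
W = 0.6265 * 5265.2920 = 3298.4663 kJ
Qc = 5265.2920 - 3298.4663 = 1966.8257 kJ

eta = 62.6455%, W = 3298.4663 kJ, Qc = 1966.8257 kJ


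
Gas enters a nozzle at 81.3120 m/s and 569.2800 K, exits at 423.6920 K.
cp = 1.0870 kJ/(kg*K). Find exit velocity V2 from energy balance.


dT = 145.5880 K
2*cp*1000*dT = 316508.3120
V1^2 = 6611.6413
V2 = sqrt(323119.9533) = 568.4364 m/s

568.4364 m/s


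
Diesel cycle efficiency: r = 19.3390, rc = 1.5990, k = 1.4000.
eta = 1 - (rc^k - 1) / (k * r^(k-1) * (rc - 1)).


r^(k-1) = 3.2702
rc^k = 1.9292
eta = 0.6612 = 66.1154%

66.1154%


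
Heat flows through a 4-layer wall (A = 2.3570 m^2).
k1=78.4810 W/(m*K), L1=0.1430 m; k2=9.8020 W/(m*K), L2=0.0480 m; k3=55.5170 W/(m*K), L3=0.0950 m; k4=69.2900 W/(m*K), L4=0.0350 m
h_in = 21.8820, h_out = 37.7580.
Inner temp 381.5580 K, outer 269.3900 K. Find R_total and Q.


R_conv_in = 1/(21.8820*2.3570) = 0.0194
R_1 = 0.1430/(78.4810*2.3570) = 0.0008
R_2 = 0.0480/(9.8020*2.3570) = 0.0021
R_3 = 0.0950/(55.5170*2.3570) = 0.0007
R_4 = 0.0350/(69.2900*2.3570) = 0.0002
R_conv_out = 1/(37.7580*2.3570) = 0.0112
R_total = 0.0344 K/W
Q = 112.1680 / 0.0344 = 3259.1428 W

R_total = 0.0344 K/W, Q = 3259.1428 W


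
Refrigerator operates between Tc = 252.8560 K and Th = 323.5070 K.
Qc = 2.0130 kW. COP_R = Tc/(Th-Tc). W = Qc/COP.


COP = 252.8560 / 70.6510 = 3.5789
W = 2.0130 / 3.5789 = 0.5625 kW

COP = 3.5789, W = 0.5625 kW


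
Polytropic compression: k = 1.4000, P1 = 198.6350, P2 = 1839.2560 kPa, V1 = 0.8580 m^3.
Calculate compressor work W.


(k-1)/k = 0.2857
(P2/P1)^exp = 1.8887
W = 3.5000 * 198.6350 * 0.8580 * (1.8887 - 1) = 530.1222 kJ

530.1222 kJ


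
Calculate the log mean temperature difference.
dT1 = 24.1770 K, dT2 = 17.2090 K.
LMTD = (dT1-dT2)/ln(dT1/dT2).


dT1/dT2 = 1.4049
ln(dT1/dT2) = 0.3400
LMTD = 6.9680 / 0.3400 = 20.4960 K

20.4960 K


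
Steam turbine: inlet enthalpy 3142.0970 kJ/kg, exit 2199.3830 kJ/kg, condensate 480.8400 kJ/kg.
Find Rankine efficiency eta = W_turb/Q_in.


W = 942.7140 kJ/kg
Q_in = 2661.2570 kJ/kg
eta = 0.3542 = 35.4236%

eta = 35.4236%


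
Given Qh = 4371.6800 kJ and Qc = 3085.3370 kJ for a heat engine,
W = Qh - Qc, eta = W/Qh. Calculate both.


W = 4371.6800 - 3085.3370 = 1286.3430 kJ
eta = 1286.3430 / 4371.6800 = 0.2942 = 29.4245%

W = 1286.3430 kJ, eta = 29.4245%


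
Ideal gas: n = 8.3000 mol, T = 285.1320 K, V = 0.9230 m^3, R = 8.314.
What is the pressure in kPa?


P = nRT/V = 8.3000 * 8.314 * 285.1320 / 0.9230
= 19675.8758 / 0.9230 = 21317.3086 Pa = 21.3173 kPa

21.3173 kPa


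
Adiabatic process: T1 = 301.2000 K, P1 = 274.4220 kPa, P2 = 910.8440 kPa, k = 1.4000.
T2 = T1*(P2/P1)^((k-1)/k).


(k-1)/k = 0.2857
(P2/P1)^exp = 1.4088
T2 = 301.2000 * 1.4088 = 424.3452 K

424.3452 K


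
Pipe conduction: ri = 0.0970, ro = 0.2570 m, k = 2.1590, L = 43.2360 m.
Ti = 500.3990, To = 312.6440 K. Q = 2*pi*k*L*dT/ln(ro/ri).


dT = 187.7550 K
ln(ro/ri) = 0.9744
Q = 2*pi*2.1590*43.2360*187.7550 / 0.9744 = 113018.0494 W

113018.0494 W


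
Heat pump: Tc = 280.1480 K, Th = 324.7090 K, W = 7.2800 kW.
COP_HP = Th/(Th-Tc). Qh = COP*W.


COP = 324.7090 / 44.5610 = 7.2868
Qh = 7.2868 * 7.2800 = 53.0482 kW

COP = 7.2868, Qh = 53.0482 kW


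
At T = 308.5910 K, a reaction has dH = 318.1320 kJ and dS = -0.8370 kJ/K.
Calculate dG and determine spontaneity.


T*dS = 308.5910 * -0.8370 = -258.2907 kJ
dG = 318.1320 + 258.2907 = 576.4227 kJ (non-spontaneous)

dG = 576.4227 kJ, non-spontaneous


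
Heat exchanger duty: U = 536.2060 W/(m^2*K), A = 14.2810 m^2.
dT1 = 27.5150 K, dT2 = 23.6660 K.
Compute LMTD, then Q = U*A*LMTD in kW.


LMTD = 25.5422 K
Q = 536.2060 * 14.2810 * 25.5422 = 195590.7514 W = 195.5908 kW

195.5908 kW


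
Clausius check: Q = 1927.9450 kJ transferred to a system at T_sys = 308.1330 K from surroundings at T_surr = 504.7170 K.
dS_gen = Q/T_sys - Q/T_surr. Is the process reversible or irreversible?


dS_sys = 1927.9450/308.1330 = 6.2569 kJ/K
dS_surr = -1927.9450/504.7170 = -3.8199 kJ/K
dS_gen = 6.2569 - 3.8199 = 2.4370 kJ/K (irreversible)

dS_gen = 2.4370 kJ/K, irreversible


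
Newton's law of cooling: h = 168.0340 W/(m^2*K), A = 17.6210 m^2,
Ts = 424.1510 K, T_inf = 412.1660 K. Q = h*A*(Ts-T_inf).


dT = 11.9850 K
Q = 168.0340 * 17.6210 * 11.9850 = 35486.7115 W

35486.7115 W


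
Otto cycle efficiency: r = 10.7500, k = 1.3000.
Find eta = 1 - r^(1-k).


r^(k-1) = 2.0390
eta = 1 - 1/2.0390 = 0.5096 = 50.9570%

50.9570%


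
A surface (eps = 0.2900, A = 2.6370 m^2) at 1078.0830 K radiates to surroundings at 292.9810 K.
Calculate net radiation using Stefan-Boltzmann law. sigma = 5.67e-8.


T^4 = 1.3509e+12
Tsurr^4 = 7.3681e+09
Q = 0.2900 * 5.67e-8 * 2.6370 * 1.3435e+12 = 58253.8545 W

58253.8545 W


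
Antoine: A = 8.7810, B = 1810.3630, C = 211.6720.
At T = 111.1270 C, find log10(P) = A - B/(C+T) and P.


C+T = 322.7990
B/(C+T) = 5.6083
log10(P) = 8.7810 - 5.6083 = 3.1727
P = 10^3.1727 = 1488.2332 mmHg

1488.2332 mmHg


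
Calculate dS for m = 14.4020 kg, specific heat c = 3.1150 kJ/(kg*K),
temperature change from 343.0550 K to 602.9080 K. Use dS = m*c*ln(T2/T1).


T2/T1 = 1.7575
ln(T2/T1) = 0.5639
dS = 14.4020 * 3.1150 * 0.5639 = 25.2966 kJ/K

25.2966 kJ/K


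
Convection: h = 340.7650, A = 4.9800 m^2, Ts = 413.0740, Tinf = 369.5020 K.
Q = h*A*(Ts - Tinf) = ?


dT = 43.5720 K
Q = 340.7650 * 4.9800 * 43.5720 = 73942.1066 W

73942.1066 W


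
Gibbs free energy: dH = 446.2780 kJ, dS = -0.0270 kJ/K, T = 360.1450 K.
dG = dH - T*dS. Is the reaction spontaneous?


T*dS = 360.1450 * -0.0270 = -9.7239 kJ
dG = 446.2780 + 9.7239 = 456.0019 kJ (non-spontaneous)

dG = 456.0019 kJ, non-spontaneous


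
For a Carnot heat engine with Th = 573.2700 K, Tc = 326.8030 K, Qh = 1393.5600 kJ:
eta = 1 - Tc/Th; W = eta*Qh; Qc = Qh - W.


eta = 1 - 326.8030/573.2700 = 0.4299
W = 0.4299 * 1393.5600 = 599.1358 kJ
Qc = 1393.5600 - 599.1358 = 794.4242 kJ

eta = 42.9932%, W = 599.1358 kJ, Qc = 794.4242 kJ


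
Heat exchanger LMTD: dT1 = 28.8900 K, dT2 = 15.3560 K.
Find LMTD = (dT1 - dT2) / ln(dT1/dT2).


dT1/dT2 = 1.8813
ln(dT1/dT2) = 0.6320
LMTD = 13.5340 / 0.6320 = 21.4149 K

21.4149 K


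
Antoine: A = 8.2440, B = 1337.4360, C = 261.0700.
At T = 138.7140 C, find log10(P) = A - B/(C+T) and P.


C+T = 399.7840
B/(C+T) = 3.3454
log10(P) = 8.2440 - 3.3454 = 4.8986
P = 10^4.8986 = 79177.8101 mmHg

79177.8101 mmHg


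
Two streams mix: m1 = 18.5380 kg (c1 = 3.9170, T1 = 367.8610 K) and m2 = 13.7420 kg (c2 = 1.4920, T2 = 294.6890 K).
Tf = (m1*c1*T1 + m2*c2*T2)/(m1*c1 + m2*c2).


num = 32753.6455
den = 93.1164
Tf = 351.7494 K

351.7494 K


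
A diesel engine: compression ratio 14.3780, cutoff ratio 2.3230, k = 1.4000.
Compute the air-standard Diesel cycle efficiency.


r^(k-1) = 2.9046
rc^k = 3.2544
eta = 0.5810 = 58.0955%

58.0955%


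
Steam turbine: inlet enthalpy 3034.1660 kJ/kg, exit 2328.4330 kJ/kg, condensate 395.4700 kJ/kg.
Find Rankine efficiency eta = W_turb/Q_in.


W = 705.7330 kJ/kg
Q_in = 2638.6960 kJ/kg
eta = 0.2675 = 26.7455%

eta = 26.7455%


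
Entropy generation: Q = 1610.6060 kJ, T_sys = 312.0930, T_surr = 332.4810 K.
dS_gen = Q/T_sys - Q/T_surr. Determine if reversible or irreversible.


dS_sys = 1610.6060/312.0930 = 5.1607 kJ/K
dS_surr = -1610.6060/332.4810 = -4.8442 kJ/K
dS_gen = 5.1607 - 4.8442 = 0.3165 kJ/K (irreversible)

dS_gen = 0.3165 kJ/K, irreversible


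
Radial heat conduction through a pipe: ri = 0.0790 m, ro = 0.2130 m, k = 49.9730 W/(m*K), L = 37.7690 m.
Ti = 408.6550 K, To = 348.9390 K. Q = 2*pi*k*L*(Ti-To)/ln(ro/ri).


dT = 59.7160 K
ln(ro/ri) = 0.9918
Q = 2*pi*49.9730*37.7690*59.7160 / 0.9918 = 713999.6162 W

713999.6162 W


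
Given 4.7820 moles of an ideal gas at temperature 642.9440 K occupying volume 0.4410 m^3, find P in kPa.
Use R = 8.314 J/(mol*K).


P = nRT/V = 4.7820 * 8.314 * 642.9440 / 0.4410
= 25561.8769 / 0.4410 = 57963.4398 Pa = 57.9634 kPa

57.9634 kPa


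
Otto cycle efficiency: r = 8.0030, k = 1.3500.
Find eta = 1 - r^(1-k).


r^(k-1) = 2.0708
eta = 1 - 1/2.0708 = 0.5171 = 51.7095%

51.7095%


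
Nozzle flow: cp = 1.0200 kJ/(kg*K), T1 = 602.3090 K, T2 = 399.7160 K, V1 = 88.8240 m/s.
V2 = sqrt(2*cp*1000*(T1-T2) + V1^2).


dT = 202.5930 K
2*cp*1000*dT = 413289.7200
V1^2 = 7889.7030
V2 = sqrt(421179.4230) = 648.9834 m/s

648.9834 m/s


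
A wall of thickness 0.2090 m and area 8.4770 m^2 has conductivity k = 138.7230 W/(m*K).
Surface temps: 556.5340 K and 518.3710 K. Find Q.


dT = 38.1630 K
Q = 138.7230 * 8.4770 * 38.1630 / 0.2090 = 214727.1088 W

214727.1088 W


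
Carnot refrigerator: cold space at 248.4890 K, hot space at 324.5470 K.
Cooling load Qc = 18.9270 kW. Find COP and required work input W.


COP = 248.4890 / 76.0580 = 3.2671
W = 18.9270 / 3.2671 = 5.7932 kW

COP = 3.2671, W = 5.7932 kW


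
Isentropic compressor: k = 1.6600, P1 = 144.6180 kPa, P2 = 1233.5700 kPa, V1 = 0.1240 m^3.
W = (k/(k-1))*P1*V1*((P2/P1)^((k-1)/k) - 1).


(k-1)/k = 0.3976
(P2/P1)^exp = 2.3449
W = 2.5152 * 144.6180 * 0.1240 * (2.3449 - 1) = 60.6616 kJ

60.6616 kJ


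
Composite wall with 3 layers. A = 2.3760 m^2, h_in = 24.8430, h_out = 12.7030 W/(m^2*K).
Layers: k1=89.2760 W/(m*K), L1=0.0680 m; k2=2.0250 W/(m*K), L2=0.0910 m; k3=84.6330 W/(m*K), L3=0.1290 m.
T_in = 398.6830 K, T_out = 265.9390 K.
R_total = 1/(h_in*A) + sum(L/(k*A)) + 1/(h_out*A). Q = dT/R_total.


R_conv_in = 1/(24.8430*2.3760) = 0.0169
R_1 = 0.0680/(89.2760*2.3760) = 0.0003
R_2 = 0.0910/(2.0250*2.3760) = 0.0189
R_3 = 0.1290/(84.6330*2.3760) = 0.0006
R_conv_out = 1/(12.7030*2.3760) = 0.0331
R_total = 0.0699 K/W
Q = 132.7440 / 0.0699 = 1897.7288 W

R_total = 0.0699 K/W, Q = 1897.7288 W


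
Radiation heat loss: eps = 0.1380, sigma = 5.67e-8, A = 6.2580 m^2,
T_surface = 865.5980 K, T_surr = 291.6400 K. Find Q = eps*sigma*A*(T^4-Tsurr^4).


T^4 = 5.6139e+11
Tsurr^4 = 7.2342e+09
Q = 0.1380 * 5.67e-8 * 6.2580 * 5.5416e+11 = 27135.0061 W

27135.0061 W


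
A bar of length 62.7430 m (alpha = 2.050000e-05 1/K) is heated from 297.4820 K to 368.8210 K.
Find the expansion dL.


dT = 71.3390 K
dL = 2.050000e-05 * 62.7430 * 71.3390 = 0.091758 m
L_final = 62.834758 m

dL = 0.091758 m


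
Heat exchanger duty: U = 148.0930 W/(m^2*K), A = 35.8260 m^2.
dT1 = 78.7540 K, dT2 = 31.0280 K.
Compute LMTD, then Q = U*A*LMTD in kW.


LMTD = 51.2390 K
Q = 148.0930 * 35.8260 * 51.2390 = 271852.5738 W = 271.8526 kW

271.8526 kW


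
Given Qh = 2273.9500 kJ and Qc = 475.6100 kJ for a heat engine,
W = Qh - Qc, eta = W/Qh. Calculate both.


W = 2273.9500 - 475.6100 = 1798.3400 kJ
eta = 1798.3400 / 2273.9500 = 0.7908 = 79.0844%

W = 1798.3400 kJ, eta = 79.0844%


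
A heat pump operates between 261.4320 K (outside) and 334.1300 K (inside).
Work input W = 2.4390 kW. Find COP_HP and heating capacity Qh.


COP = 334.1300 / 72.6980 = 4.5961
Qh = 4.5961 * 2.4390 = 11.2100 kW

COP = 4.5961, Qh = 11.2100 kW


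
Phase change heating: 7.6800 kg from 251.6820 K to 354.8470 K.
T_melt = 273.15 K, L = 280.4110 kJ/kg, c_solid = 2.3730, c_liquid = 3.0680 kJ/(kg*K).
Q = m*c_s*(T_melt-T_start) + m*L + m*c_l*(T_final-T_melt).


Q1 (sensible, solid) = 7.6800 * 2.3730 * 21.4680 = 391.2466 kJ
Q2 (latent) = 7.6800 * 280.4110 = 2153.5565 kJ
Q3 (sensible, liquid) = 7.6800 * 3.0680 * 81.6970 = 1924.9643 kJ
Q_total = 4469.7674 kJ

4469.7674 kJ


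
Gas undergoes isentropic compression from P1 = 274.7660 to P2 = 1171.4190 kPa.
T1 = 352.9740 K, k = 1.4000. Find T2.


(k-1)/k = 0.2857
(P2/P1)^exp = 1.5133
T2 = 352.9740 * 1.5133 = 534.1597 K

534.1597 K


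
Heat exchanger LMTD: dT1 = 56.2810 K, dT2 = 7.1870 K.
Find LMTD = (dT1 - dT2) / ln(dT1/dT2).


dT1/dT2 = 7.8309
ln(dT1/dT2) = 2.0581
LMTD = 49.0940 / 2.0581 = 23.8542 K

23.8542 K


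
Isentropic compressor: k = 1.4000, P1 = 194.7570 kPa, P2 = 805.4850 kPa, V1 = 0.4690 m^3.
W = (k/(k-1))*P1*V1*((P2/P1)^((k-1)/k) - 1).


(k-1)/k = 0.2857
(P2/P1)^exp = 1.5002
W = 3.5000 * 194.7570 * 0.4690 * (1.5002 - 1) = 159.9241 kJ

159.9241 kJ


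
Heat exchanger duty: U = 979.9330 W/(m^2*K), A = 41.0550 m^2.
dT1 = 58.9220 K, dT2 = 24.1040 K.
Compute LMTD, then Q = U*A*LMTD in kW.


LMTD = 38.9534 K
Q = 979.9330 * 41.0550 * 38.9534 = 1567140.9602 W = 1567.1410 kW

1567.1410 kW


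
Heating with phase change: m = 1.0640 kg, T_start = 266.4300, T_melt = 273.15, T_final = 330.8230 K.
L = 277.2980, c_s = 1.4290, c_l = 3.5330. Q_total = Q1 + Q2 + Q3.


Q1 (sensible, solid) = 1.0640 * 1.4290 * 6.7200 = 10.2175 kJ
Q2 (latent) = 1.0640 * 277.2980 = 295.0451 kJ
Q3 (sensible, liquid) = 1.0640 * 3.5330 * 57.6730 = 216.7993 kJ
Q_total = 522.0618 kJ

522.0618 kJ


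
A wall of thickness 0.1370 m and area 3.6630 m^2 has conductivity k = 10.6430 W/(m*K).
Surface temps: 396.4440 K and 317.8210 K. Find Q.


dT = 78.6230 K
Q = 10.6430 * 3.6630 * 78.6230 / 0.1370 = 22373.2989 W

22373.2989 W


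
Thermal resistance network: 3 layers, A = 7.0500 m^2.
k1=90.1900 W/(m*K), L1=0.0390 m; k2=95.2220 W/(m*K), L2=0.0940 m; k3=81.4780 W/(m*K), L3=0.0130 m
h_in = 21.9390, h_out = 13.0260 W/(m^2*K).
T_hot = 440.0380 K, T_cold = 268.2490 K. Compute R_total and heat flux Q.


R_conv_in = 1/(21.9390*7.0500) = 0.0065
R_1 = 0.0390/(90.1900*7.0500) = 6.1336e-05
R_2 = 0.0940/(95.2220*7.0500) = 0.0001
R_3 = 0.0130/(81.4780*7.0500) = 2.2632e-05
R_conv_out = 1/(13.0260*7.0500) = 0.0109
R_total = 0.0176 K/W
Q = 171.7890 / 0.0176 = 9772.5837 W

R_total = 0.0176 K/W, Q = 9772.5837 W


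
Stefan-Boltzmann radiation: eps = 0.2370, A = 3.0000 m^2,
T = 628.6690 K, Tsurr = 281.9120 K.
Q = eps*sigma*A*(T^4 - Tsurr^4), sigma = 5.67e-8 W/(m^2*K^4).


T^4 = 1.5620e+11
Tsurr^4 = 6.3162e+09
Q = 0.2370 * 5.67e-8 * 3.0000 * 1.4989e+11 = 6042.4752 W

6042.4752 W


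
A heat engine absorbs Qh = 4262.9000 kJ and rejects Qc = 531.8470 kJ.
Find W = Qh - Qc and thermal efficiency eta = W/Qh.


W = 4262.9000 - 531.8470 = 3731.0530 kJ
eta = 3731.0530 / 4262.9000 = 0.8752 = 87.5238%

W = 3731.0530 kJ, eta = 87.5238%


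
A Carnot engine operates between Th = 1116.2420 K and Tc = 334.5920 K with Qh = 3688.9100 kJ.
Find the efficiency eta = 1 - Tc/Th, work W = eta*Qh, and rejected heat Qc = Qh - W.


eta = 1 - 334.5920/1116.2420 = 0.7003
W = 0.7003 * 3688.9100 = 2583.1643 kJ
Qc = 3688.9100 - 2583.1643 = 1105.7457 kJ

eta = 70.0251%, W = 2583.1643 kJ, Qc = 1105.7457 kJ


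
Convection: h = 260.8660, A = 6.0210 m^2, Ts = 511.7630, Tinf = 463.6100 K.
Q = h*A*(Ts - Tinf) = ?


dT = 48.1530 K
Q = 260.8660 * 6.0210 * 48.1530 = 75632.6741 W

75632.6741 W


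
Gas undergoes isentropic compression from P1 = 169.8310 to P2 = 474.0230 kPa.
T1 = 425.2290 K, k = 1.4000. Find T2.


(k-1)/k = 0.2857
(P2/P1)^exp = 1.3408
T2 = 425.2290 * 1.3408 = 570.1502 K

570.1502 K


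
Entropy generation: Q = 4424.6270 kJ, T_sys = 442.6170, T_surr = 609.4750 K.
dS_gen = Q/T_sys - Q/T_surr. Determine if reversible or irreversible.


dS_sys = 4424.6270/442.6170 = 9.9965 kJ/K
dS_surr = -4424.6270/609.4750 = -7.2597 kJ/K
dS_gen = 9.9965 - 7.2597 = 2.7368 kJ/K (irreversible)

dS_gen = 2.7368 kJ/K, irreversible


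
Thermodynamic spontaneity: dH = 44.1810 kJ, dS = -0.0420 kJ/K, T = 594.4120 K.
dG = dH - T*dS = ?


T*dS = 594.4120 * -0.0420 = -24.9653 kJ
dG = 44.1810 + 24.9653 = 69.1463 kJ (non-spontaneous)

dG = 69.1463 kJ, non-spontaneous


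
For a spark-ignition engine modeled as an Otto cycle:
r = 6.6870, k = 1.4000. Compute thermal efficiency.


r^(k-1) = 2.1384
eta = 1 - 1/2.1384 = 0.5324 = 53.2365%

53.2365%


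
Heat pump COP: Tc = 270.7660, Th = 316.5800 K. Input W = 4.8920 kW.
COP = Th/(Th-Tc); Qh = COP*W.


COP = 316.5800 / 45.8140 = 6.9101
Qh = 6.9101 * 4.8920 = 33.8043 kW

COP = 6.9101, Qh = 33.8043 kW


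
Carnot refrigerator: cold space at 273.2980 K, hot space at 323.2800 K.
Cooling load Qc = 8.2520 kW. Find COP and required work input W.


COP = 273.2980 / 49.9820 = 5.4679
W = 8.2520 / 5.4679 = 1.5092 kW

COP = 5.4679, W = 1.5092 kW


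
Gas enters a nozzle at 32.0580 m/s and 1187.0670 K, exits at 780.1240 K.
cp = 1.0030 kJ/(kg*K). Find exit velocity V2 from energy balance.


dT = 406.9430 K
2*cp*1000*dT = 816327.6580
V1^2 = 1027.7154
V2 = sqrt(817355.3734) = 904.0771 m/s

904.0771 m/s


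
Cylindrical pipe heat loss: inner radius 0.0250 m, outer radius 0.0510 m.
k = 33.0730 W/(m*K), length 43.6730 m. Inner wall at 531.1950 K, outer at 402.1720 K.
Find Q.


dT = 129.0230 K
ln(ro/ri) = 0.7129
Q = 2*pi*33.0730*43.6730*129.0230 / 0.7129 = 1642383.8442 W

1642383.8442 W


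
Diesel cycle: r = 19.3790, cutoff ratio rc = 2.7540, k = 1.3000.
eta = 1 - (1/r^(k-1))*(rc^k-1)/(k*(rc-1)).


r^(k-1) = 2.4333
rc^k = 3.7321
eta = 0.5076 = 50.7593%

50.7593%


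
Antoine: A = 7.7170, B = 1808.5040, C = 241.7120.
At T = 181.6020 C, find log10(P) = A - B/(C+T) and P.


C+T = 423.3140
B/(C+T) = 4.2723
log10(P) = 7.7170 - 4.2723 = 3.4447
P = 10^3.4447 = 2784.5062 mmHg

2784.5062 mmHg


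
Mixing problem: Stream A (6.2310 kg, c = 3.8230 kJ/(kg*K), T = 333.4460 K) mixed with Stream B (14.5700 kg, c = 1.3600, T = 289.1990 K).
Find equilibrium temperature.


num = 13673.5909
den = 43.6363
Tf = 313.3535 K

313.3535 K


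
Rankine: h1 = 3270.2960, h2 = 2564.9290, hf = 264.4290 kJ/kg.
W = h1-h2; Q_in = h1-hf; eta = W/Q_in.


W = 705.3670 kJ/kg
Q_in = 3005.8670 kJ/kg
eta = 0.2347 = 23.4663%

eta = 23.4663%


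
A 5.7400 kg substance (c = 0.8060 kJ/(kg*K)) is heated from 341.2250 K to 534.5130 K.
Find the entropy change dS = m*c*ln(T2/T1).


T2/T1 = 1.5665
ln(T2/T1) = 0.4488
dS = 5.7400 * 0.8060 * 0.4488 = 2.0764 kJ/K

2.0764 kJ/K


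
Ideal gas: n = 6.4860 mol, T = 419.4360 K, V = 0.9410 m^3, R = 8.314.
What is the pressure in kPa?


P = nRT/V = 6.4860 * 8.314 * 419.4360 / 0.9410
= 22617.9202 / 0.9410 = 24036.0470 Pa = 24.0360 kPa

24.0360 kPa


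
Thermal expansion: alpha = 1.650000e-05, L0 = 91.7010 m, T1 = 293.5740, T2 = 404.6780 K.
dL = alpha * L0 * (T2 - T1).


dT = 111.1040 K
dL = 1.650000e-05 * 91.7010 * 111.1040 = 0.168108 m
L_final = 91.869108 m

dL = 0.168108 m


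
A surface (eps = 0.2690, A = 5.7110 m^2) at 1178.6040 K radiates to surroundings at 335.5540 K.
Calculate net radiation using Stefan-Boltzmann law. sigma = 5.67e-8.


T^4 = 1.9296e+12
Tsurr^4 = 1.2678e+10
Q = 0.2690 * 5.67e-8 * 5.7110 * 1.9169e+12 = 166976.8750 W

166976.8750 W


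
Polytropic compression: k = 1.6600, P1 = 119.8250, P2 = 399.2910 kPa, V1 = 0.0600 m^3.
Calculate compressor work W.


(k-1)/k = 0.3976
(P2/P1)^exp = 1.6138
W = 2.5152 * 119.8250 * 0.0600 * (1.6138 - 1) = 11.0983 kJ

11.0983 kJ


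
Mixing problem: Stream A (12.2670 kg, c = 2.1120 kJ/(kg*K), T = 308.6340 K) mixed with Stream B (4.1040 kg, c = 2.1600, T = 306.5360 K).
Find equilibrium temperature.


num = 10713.3913
den = 34.7725
Tf = 308.0992 K

308.0992 K


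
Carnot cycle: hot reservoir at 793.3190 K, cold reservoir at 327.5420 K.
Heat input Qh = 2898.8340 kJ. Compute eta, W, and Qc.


eta = 1 - 327.5420/793.3190 = 0.5871
W = 0.5871 * 2898.8340 = 1701.9764 kJ
Qc = 2898.8340 - 1701.9764 = 1196.8576 kJ

eta = 58.7124%, W = 1701.9764 kJ, Qc = 1196.8576 kJ


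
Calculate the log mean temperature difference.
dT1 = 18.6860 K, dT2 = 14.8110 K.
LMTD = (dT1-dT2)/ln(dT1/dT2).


dT1/dT2 = 1.2616
ln(dT1/dT2) = 0.2324
LMTD = 3.8750 / 0.2324 = 16.6735 K

16.6735 K


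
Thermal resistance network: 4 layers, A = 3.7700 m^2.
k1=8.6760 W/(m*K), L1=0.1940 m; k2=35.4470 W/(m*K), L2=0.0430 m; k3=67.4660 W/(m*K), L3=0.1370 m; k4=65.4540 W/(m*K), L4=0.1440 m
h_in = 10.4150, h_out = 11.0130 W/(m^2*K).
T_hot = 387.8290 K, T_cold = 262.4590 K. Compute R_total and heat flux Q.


R_conv_in = 1/(10.4150*3.7700) = 0.0255
R_1 = 0.1940/(8.6760*3.7700) = 0.0059
R_2 = 0.0430/(35.4470*3.7700) = 0.0003
R_3 = 0.1370/(67.4660*3.7700) = 0.0005
R_4 = 0.1440/(65.4540*3.7700) = 0.0006
R_conv_out = 1/(11.0130*3.7700) = 0.0241
R_total = 0.0569 K/W
Q = 125.3700 / 0.0569 = 2202.2261 W

R_total = 0.0569 K/W, Q = 2202.2261 W


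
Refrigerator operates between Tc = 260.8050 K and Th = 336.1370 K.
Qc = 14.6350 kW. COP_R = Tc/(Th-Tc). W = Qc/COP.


COP = 260.8050 / 75.3320 = 3.4621
W = 14.6350 / 3.4621 = 4.2272 kW

COP = 3.4621, W = 4.2272 kW


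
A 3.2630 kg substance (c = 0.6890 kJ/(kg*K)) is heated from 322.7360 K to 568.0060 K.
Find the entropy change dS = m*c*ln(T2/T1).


T2/T1 = 1.7600
ln(T2/T1) = 0.5653
dS = 3.2630 * 0.6890 * 0.5653 = 1.2709 kJ/K

1.2709 kJ/K


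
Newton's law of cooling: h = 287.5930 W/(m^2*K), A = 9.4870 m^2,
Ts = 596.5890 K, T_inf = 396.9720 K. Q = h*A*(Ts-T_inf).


dT = 199.6170 K
Q = 287.5930 * 9.4870 * 199.6170 = 544633.9830 W

544633.9830 W


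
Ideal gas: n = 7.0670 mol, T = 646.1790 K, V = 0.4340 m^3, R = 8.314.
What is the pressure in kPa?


P = nRT/V = 7.0670 * 8.314 * 646.1790 / 0.4340
= 37966.2717 / 0.4340 = 87479.8887 Pa = 87.4799 kPa

87.4799 kPa


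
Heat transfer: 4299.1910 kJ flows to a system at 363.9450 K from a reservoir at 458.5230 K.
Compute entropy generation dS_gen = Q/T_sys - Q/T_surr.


dS_sys = 4299.1910/363.9450 = 11.8127 kJ/K
dS_surr = -4299.1910/458.5230 = -9.3762 kJ/K
dS_gen = 11.8127 - 9.3762 = 2.4366 kJ/K (irreversible)

dS_gen = 2.4366 kJ/K, irreversible


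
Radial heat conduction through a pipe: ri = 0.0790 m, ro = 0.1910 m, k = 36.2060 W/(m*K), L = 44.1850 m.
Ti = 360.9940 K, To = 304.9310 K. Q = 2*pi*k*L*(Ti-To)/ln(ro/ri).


dT = 56.0630 K
ln(ro/ri) = 0.8828
Q = 2*pi*36.2060*44.1850*56.0630 / 0.8828 = 638317.4281 W

638317.4281 W


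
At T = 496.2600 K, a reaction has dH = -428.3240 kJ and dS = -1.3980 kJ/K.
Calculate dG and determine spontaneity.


T*dS = 496.2600 * -1.3980 = -693.7715 kJ
dG = -428.3240 + 693.7715 = 265.4475 kJ (non-spontaneous)

dG = 265.4475 kJ, non-spontaneous


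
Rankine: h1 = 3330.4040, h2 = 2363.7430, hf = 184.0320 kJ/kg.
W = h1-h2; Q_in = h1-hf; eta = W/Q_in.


W = 966.6610 kJ/kg
Q_in = 3146.3720 kJ/kg
eta = 0.3072 = 30.7230%

eta = 30.7230%


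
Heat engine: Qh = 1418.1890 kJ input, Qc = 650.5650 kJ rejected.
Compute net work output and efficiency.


W = 1418.1890 - 650.5650 = 767.6240 kJ
eta = 767.6240 / 1418.1890 = 0.5413 = 54.1271%

W = 767.6240 kJ, eta = 54.1271%


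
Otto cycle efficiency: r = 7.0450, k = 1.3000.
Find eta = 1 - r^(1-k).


r^(k-1) = 1.7962
eta = 1 - 1/1.7962 = 0.4433 = 44.3281%

44.3281%


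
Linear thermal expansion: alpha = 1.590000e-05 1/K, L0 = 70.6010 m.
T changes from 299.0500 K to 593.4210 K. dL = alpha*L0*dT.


dT = 294.3710 K
dL = 1.590000e-05 * 70.6010 * 294.3710 = 0.330448 m
L_final = 70.931448 m

dL = 0.330448 m


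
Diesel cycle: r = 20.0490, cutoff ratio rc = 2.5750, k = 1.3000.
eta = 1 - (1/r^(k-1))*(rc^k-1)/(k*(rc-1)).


r^(k-1) = 2.4583
rc^k = 3.4199
eta = 0.5192 = 51.9225%

51.9225%


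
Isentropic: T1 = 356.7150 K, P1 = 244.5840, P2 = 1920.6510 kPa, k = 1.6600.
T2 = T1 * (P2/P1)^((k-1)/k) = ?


(k-1)/k = 0.3976
(P2/P1)^exp = 2.2691
T2 = 356.7150 * 2.2691 = 809.4180 K

809.4180 K


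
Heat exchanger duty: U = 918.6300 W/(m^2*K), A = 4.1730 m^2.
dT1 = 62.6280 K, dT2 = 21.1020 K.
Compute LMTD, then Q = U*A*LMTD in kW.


LMTD = 38.1727 K
Q = 918.6300 * 4.1730 * 38.1727 = 146332.9852 W = 146.3330 kW

146.3330 kW


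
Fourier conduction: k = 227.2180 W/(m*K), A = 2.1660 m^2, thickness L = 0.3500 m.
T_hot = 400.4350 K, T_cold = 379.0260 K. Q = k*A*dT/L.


dT = 21.4090 K
Q = 227.2180 * 2.1660 * 21.4090 / 0.3500 = 30104.3686 W

30104.3686 W


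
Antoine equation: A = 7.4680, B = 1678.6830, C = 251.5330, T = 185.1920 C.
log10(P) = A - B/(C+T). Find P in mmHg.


C+T = 436.7250
B/(C+T) = 3.8438
log10(P) = 7.4680 - 3.8438 = 3.6242
P = 10^3.6242 = 4209.2166 mmHg

4209.2166 mmHg


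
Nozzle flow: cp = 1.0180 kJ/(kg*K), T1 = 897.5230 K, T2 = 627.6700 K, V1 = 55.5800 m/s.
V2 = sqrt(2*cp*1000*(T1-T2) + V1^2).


dT = 269.8530 K
2*cp*1000*dT = 549420.7080
V1^2 = 3089.1364
V2 = sqrt(552509.8444) = 743.3101 m/s

743.3101 m/s


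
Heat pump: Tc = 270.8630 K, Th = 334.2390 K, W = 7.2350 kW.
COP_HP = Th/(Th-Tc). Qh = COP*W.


COP = 334.2390 / 63.3760 = 5.2739
Qh = 5.2739 * 7.2350 = 38.1567 kW

COP = 5.2739, Qh = 38.1567 kW


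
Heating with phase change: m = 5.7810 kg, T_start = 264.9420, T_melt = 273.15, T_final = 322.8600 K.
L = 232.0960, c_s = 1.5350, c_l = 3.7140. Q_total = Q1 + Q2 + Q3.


Q1 (sensible, solid) = 5.7810 * 1.5350 * 8.2080 = 72.8364 kJ
Q2 (latent) = 5.7810 * 232.0960 = 1341.7470 kJ
Q3 (sensible, liquid) = 5.7810 * 3.7140 * 49.7100 = 1067.3052 kJ
Q_total = 2481.8886 kJ

2481.8886 kJ


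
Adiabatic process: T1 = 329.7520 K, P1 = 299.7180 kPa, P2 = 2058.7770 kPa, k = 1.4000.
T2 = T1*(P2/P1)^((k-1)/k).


(k-1)/k = 0.2857
(P2/P1)^exp = 1.7343
T2 = 329.7520 * 1.7343 = 571.8745 K

571.8745 K


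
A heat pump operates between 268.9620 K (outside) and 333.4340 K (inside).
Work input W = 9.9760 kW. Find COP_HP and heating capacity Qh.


COP = 333.4340 / 64.4720 = 5.1718
Qh = 5.1718 * 9.9760 = 51.5935 kW

COP = 5.1718, Qh = 51.5935 kW


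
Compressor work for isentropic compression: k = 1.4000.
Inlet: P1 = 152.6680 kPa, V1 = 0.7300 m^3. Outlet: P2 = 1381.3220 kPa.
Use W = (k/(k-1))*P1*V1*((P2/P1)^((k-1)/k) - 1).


(k-1)/k = 0.2857
(P2/P1)^exp = 1.8763
W = 3.5000 * 152.6680 * 0.7300 * (1.8763 - 1) = 341.8102 kJ

341.8102 kJ


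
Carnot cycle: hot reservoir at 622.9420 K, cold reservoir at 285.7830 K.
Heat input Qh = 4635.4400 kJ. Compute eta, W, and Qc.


eta = 1 - 285.7830/622.9420 = 0.5412
W = 0.5412 * 4635.4400 = 2508.8697 kJ
Qc = 4635.4400 - 2508.8697 = 2126.5703 kJ

eta = 54.1237%, W = 2508.8697 kJ, Qc = 2126.5703 kJ


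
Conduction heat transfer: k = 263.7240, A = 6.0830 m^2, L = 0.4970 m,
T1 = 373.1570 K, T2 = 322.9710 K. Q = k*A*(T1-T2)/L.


dT = 50.1860 K
Q = 263.7240 * 6.0830 * 50.1860 / 0.4970 = 161992.0361 W

161992.0361 W


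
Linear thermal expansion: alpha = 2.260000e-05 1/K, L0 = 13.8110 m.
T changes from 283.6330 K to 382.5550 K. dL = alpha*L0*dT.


dT = 98.9220 K
dL = 2.260000e-05 * 13.8110 * 98.9220 = 0.030876 m
L_final = 13.841876 m

dL = 0.030876 m


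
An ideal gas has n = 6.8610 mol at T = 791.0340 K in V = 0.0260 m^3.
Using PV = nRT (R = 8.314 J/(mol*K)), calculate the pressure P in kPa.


P = nRT/V = 6.8610 * 8.314 * 791.0340 / 0.0260
= 45122.4415 / 0.0260 = 1735478.5175 Pa = 1735.4785 kPa

1735.4785 kPa


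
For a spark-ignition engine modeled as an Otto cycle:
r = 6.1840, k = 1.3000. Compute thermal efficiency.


r^(k-1) = 1.7274
eta = 1 - 1/1.7274 = 0.4211 = 42.1079%

42.1079%


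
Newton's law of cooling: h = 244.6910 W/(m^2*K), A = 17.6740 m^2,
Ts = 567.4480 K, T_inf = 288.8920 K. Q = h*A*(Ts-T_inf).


dT = 278.5560 K
Q = 244.6910 * 17.6740 * 278.5560 = 1204662.4239 W

1204662.4239 W


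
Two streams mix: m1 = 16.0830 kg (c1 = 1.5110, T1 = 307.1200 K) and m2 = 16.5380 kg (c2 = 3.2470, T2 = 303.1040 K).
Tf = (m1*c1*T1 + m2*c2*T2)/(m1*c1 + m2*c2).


num = 23739.7971
den = 78.0003
Tf = 304.3552 K

304.3552 K
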